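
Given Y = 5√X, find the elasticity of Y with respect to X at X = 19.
Elasticity = 1/2

Elasticity = (dY/dX) · (X/Y)

dY/dX = 5/(2·√X)
At X = 19: dY/dX = 5·√19/38, Y = 5·√19

Elasticity = (5·√19/38) · (19 / (5·√19)) = 1/2

Interpretation: for a small percentage change in X, the percentage change in Y is approximately 0.50 times as large.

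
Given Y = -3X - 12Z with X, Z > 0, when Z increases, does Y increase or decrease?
Y decreases

Taking the partial derivative:
∂Y/∂Z = -12

∂Y/∂Z = -12 < 0 (assuming positive values)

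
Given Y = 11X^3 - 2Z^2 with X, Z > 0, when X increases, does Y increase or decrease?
Y increases

Taking the partial derivative:
∂Y/∂X = 33X^2

∂Y/∂X = 33X^2 > 0 (assuming positive values)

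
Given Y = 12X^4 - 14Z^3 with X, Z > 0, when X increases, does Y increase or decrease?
Y increases

Taking the partial derivative:
∂Y/∂X = 48X^3

∂Y/∂X = 48X^3 > 0 (assuming positive values)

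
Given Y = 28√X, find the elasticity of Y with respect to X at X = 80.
Elasticity = 1/2

Elasticity = (dY/dX) · (X/Y)

dY/dX = 14/√X
At X = 80: dY/dX = 7·√5/10, Y = 112·√5

Elasticity = (7·√5/10) · (80 / (112·√5)) = 1/2

Interpretation: for a small percentage change in X, the percentage change in Y is approximately 0.50 times as large.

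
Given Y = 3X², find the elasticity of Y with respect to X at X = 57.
Elasticity = 2

Elasticity = (dY/dX) · (X/Y)

dY/dX = 6·X
At X = 57: dY/dX = 342, Y = 9747

Elasticity = 342 · (57 / 9747) = 2

Interpretation: for a small percentage change in X, the percentage change in Y is approximately 2.00 times as large.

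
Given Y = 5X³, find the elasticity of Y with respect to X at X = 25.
Elasticity = 3

Elasticity = (dY/dX) · (X/Y)

dY/dX = 15·X²
At X = 25: dY/dX = 9375, Y = 78125

Elasticity = 9375 · (25 / 78125) = 3

Interpretation: for a small percentage change in X, the percentage change in Y is approximately 3.00 times as large.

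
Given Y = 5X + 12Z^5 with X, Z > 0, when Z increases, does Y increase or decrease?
Y increases

Taking the partial derivative:
∂Y/∂Z = 60Z^4

∂Y/∂Z = 60Z^4 > 0 (assuming positive values)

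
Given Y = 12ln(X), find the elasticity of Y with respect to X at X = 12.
Elasticity = 1/ln(12) ≈ 0.4024

Elasticity = (dY/dX) · (X/Y)

dY/dX = 12/X
At X = 12: dY/dX = 1, Y = 12·ln(12)

Elasticity = 1 · (12 / (12·ln(12))) = 1/ln(12) ≈ 0.4024

Interpretation: for a small percentage change in X, the percentage change in Y is approximately 0.40 times as large.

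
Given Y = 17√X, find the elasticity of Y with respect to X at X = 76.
Elasticity = 1/2

Elasticity = (dY/dX) · (X/Y)

dY/dX = 17/(2·√X)
At X = 76: dY/dX = 17·√19/76, Y = 34·√19

Elasticity = (17·√19/76) · (76 / (34·√19)) = 1/2

Interpretation: for a small percentage change in X, the percentage change in Y is approximately 0.50 times as large.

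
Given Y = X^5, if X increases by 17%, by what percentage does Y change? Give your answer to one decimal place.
119.2%

For Y = X^5:
If X → X(1 + 0.17)
Then Y → Y · (1 + 0.17)^5
     ≈ Y · 2.1924

Percentage change = ((1 + 0.17)^5 − 1) × 100% ≈ 119.2%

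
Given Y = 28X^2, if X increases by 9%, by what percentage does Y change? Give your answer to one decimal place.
18.8%

For Y = 28X^2:
If X → X(1 + 0.09)
Then Y → Y · (1 + 0.09)^2
     = Y · 1.1881

Percentage change = ((1 + 0.09)^2 − 1) × 100% ≈ 18.8%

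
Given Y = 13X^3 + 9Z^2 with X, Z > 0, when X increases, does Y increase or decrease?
Y increases

Taking the partial derivative:
∂Y/∂X = 39X^2

∂Y/∂X = 39X^2 > 0 (assuming positive values)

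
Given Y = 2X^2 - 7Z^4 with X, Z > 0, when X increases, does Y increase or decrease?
Y increases

Taking the partial derivative:
∂Y/∂X = 4X

∂Y/∂X = 4X > 0 (assuming positive values)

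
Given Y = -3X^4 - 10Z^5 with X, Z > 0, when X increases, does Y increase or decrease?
Y decreases

Taking the partial derivative:
∂Y/∂X = -12X^3

∂Y/∂X = -12X^3 < 0 (assuming positive values)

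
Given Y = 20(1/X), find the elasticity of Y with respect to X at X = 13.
Elasticity = -1

Elasticity = (dY/dX) · (X/Y)

dY/dX = -20/X²
At X = 13: dY/dX = -20/169, Y = 20/13

Elasticity = (-20/169) · (13 / (20/13)) = -1

Interpretation: for a small percentage change in X, the percentage change in Y is approximately -1.00 times as large.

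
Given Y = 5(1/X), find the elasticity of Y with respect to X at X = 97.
Elasticity = -1

Elasticity = (dY/dX) · (X/Y)

dY/dX = -5/X²
At X = 97: dY/dX = -5/9409, Y = 5/97

Elasticity = (-5/9409) · (97 / (5/97)) = -1

Interpretation: for a small percentage change in X, the percentage change in Y is approximately -1.00 times as large.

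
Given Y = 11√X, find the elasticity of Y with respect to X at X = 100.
Elasticity = 1/2

Elasticity = (dY/dX) · (X/Y)

dY/dX = 11/(2·√X)
At X = 100: dY/dX = 11/20, Y = 110

Elasticity = (11/20) · (100 / 110) = 1/2

Interpretation: for a small percentage change in X, the percentage change in Y is approximately 0.50 times as large.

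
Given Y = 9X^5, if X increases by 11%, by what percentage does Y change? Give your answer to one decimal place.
68.5%

For Y = 9X^5:
If X → X(1 + 0.11)
Then Y → Y · (1 + 0.11)^5
     ≈ Y · 1.6851

Percentage change = ((1 + 0.11)^5 − 1) × 100% ≈ 68.5%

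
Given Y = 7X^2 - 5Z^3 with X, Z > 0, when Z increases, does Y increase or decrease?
Y decreases

Taking the partial derivative:
∂Y/∂Z = -15Z^2

∂Y/∂Z = -15Z^2 < 0 (assuming positive values)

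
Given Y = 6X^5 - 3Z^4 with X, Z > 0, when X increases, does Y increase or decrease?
Y increases

Taking the partial derivative:
∂Y/∂X = 30X^4

∂Y/∂X = 30X^4 > 0 (assuming positive values)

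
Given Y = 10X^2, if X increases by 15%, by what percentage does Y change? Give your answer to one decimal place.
32.3%

For Y = 10X^2:
If X → X(1 + 0.15)
Then Y → Y · (1 + 0.15)^2
     = Y · 1.3225

Percentage change = ((1 + 0.15)^2 − 1) × 100% ≈ 32.3%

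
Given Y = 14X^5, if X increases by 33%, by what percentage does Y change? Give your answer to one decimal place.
316.2%

For Y = 14X^5:
If X → X(1 + 0.33)
Then Y → Y · (1 + 0.33)^5
     ≈ Y · 4.1616

Percentage change = ((1 + 0.33)^5 − 1) × 100% ≈ 316.2%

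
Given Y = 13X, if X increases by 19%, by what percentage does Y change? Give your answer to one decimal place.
19.0%

For Y = 13X:
If X → X(1 + 0.19)
Then Y → Y · (1 + 0.19)^1
     = Y · 1.1900

Percentage change = ((1 + 0.19)^1 − 1) × 100% = 19.0%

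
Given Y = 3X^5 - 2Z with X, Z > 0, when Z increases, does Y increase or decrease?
Y decreases

Taking the partial derivative:
∂Y/∂Z = -2

∂Y/∂Z = -2 < 0 (assuming positive values)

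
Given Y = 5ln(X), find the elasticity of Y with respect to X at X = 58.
Elasticity = 1/ln(58) ≈ 0.2463

Elasticity = (dY/dX) · (X/Y)

dY/dX = 5/X
At X = 58: dY/dX = 5/58, Y = 5·ln(58)

Elasticity = (5/58) · (58 / (5·ln(58))) = 1/ln(58) ≈ 0.2463

Interpretation: for a small percentage change in X, the percentage change in Y is approximately 0.25 times as large.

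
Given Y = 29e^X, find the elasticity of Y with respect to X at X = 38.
Elasticity = 38

Elasticity = (dY/dX) · (X/Y)

dY/dX = 29·e^X
At X = 38: dY/dX = 29·e^38, Y = 29·e^38

Elasticity = (29·e^38) · (38 / (29·e^38)) = 38

Interpretation: for a small percentage change in X, the percentage change in Y is approximately 38.00 times as large.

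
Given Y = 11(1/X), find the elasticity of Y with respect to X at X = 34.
Elasticity = -1

Elasticity = (dY/dX) · (X/Y)

dY/dX = -11/X²
At X = 34: dY/dX = -11/1156, Y = 11/34

Elasticity = (-11/1156) · (34 / (11/34)) = -1

Interpretation: for a small percentage change in X, the percentage change in Y is approximately -1.00 times as large.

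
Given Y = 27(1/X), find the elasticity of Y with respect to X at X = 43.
Elasticity = -1

Elasticity = (dY/dX) · (X/Y)

dY/dX = -27/X²
At X = 43: dY/dX = -27/1849, Y = 27/43

Elasticity = (-27/1849) · (43 / (27/43)) = -1

Interpretation: for a small percentage change in X, the percentage change in Y is approximately -1.00 times as large.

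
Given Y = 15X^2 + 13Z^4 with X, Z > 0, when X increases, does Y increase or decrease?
Y increases

Taking the partial derivative:
∂Y/∂X = 30X

∂Y/∂X = 30X > 0 (assuming positive values)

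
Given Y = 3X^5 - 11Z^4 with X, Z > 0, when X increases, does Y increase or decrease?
Y increases

Taking the partial derivative:
∂Y/∂X = 15X^4

∂Y/∂X = 15X^4 > 0 (assuming positive values)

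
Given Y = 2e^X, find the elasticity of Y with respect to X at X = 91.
Elasticity = 91

Elasticity = (dY/dX) · (X/Y)

dY/dX = 2·e^X
At X = 91: dY/dX = 2·e^91, Y = 2·e^91

Elasticity = (2·e^91) · (91 / (2·e^91)) = 91

Interpretation: for a small percentage change in X, the percentage change in Y is approximately 91.00 times as large.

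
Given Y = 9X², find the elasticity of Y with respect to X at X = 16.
Elasticity = 2

Elasticity = (dY/dX) · (X/Y)

dY/dX = 18·X
At X = 16: dY/dX = 288, Y = 2304

Elasticity = 288 · (16 / 2304) = 2

Interpretation: for a small percentage change in X, the percentage change in Y is approximately 2.00 times as large.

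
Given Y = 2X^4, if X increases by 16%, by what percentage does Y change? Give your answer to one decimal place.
81.1%

For Y = 2X^4:
If X → X(1 + 0.16)
Then Y → Y · (1 + 0.16)^4
     ≈ Y · 1.8106

Percentage change = ((1 + 0.16)^4 − 1) × 100% ≈ 81.1%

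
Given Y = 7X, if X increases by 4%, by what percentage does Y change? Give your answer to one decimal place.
4.0%

For Y = 7X:
If X → X(1 + 0.04)
Then Y → Y · (1 + 0.04)^1
     = Y · 1.0400

Percentage change = ((1 + 0.04)^1 − 1) × 100% = 4.0%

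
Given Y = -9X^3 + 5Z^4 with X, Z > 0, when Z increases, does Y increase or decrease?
Y increases

Taking the partial derivative:
∂Y/∂Z = 20Z^3

∂Y/∂Z = 20Z^3 > 0 (assuming positive values)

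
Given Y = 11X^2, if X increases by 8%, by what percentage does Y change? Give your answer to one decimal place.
16.6%

For Y = 11X^2:
If X → X(1 + 0.08)
Then Y → Y · (1 + 0.08)^2
     = Y · 1.1664

Percentage change = ((1 + 0.08)^2 − 1) × 100% ≈ 16.6%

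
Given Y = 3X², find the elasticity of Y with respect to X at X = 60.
Elasticity = 2

Elasticity = (dY/dX) · (X/Y)

dY/dX = 6·X
At X = 60: dY/dX = 360, Y = 10800

Elasticity = 360 · (60 / 10800) = 2

Interpretation: for a small percentage change in X, the percentage change in Y is approximately 2.00 times as large.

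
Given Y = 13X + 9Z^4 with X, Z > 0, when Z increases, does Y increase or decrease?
Y increases

Taking the partial derivative:
∂Y/∂Z = 36Z^3

∂Y/∂Z = 36Z^3 > 0 (assuming positive values)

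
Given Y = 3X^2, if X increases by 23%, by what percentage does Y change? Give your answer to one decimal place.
51.3%

For Y = 3X^2:
If X → X(1 + 0.23)
Then Y → Y · (1 + 0.23)^2
     = Y · 1.5129

Percentage change = ((1 + 0.23)^2 − 1) × 100% ≈ 51.3%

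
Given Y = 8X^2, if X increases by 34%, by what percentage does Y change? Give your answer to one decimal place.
79.6%

For Y = 8X^2:
If X → X(1 + 0.34)
Then Y → Y · (1 + 0.34)^2
     = Y · 1.7956

Percentage change = ((1 + 0.34)^2 − 1) × 100% ≈ 79.6%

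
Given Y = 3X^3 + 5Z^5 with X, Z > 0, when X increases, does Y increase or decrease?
Y increases

Taking the partial derivative:
∂Y/∂X = 9X^2

∂Y/∂X = 9X^2 > 0 (assuming positive values)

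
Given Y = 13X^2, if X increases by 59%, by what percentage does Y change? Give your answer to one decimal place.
152.8%

For Y = 13X^2:
If X → X(1 + 0.59)
Then Y → Y · (1 + 0.59)^2
     = Y · 2.5281

Percentage change = ((1 + 0.59)^2 − 1) × 100% ≈ 152.8%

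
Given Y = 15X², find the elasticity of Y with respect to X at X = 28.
Elasticity = 2

Elasticity = (dY/dX) · (X/Y)

dY/dX = 30·X
At X = 28: dY/dX = 840, Y = 11760

Elasticity = 840 · (28 / 11760) = 2

Interpretation: for a small percentage change in X, the percentage change in Y is approximately 2.00 times as large.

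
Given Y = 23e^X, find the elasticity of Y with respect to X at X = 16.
Elasticity = 16

Elasticity = (dY/dX) · (X/Y)

dY/dX = 23·e^X
At X = 16: dY/dX = 23·e^16, Y = 23·e^16

Elasticity = (23·e^16) · (16 / (23·e^16)) = 16

Interpretation: for a small percentage change in X, the percentage change in Y is approximately 16.00 times as large.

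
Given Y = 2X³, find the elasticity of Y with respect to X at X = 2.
Elasticity = 3

Elasticity = (dY/dX) · (X/Y)

dY/dX = 6·X²
At X = 2: dY/dX = 24, Y = 16

Elasticity = 24 · (2 / 16) = 3

Interpretation: for a small percentage change in X, the percentage change in Y is approximately 3.00 times as large.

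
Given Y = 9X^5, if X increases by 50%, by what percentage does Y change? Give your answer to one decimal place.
659.4%

For Y = 9X^5:
If X → X(1 + 0.5)
Then Y → Y · (1 + 0.5)^5
     ≈ Y · 7.5938

Percentage change = ((1 + 0.5)^5 − 1) × 100% ≈ 659.4%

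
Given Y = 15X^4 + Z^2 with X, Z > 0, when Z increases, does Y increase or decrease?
Y increases

Taking the partial derivative:
∂Y/∂Z = 2Z

∂Y/∂Z = 2Z > 0 (assuming positive values)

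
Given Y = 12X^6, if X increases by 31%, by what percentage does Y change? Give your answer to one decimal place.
405.4%

For Y = 12X^6:
If X → X(1 + 0.31)
Then Y → Y · (1 + 0.31)^6
     ≈ Y · 5.0539

Percentage change = ((1 + 0.31)^6 − 1) × 100% ≈ 405.4%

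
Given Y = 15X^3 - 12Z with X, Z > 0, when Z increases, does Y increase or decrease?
Y decreases

Taking the partial derivative:
∂Y/∂Z = -12

∂Y/∂Z = -12 < 0 (assuming positive values)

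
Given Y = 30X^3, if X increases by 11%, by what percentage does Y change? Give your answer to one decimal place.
36.8%

For Y = 30X^3:
If X → X(1 + 0.11)
Then Y → Y · (1 + 0.11)^3
     ≈ Y · 1.3676

Percentage change = ((1 + 0.11)^3 − 1) × 100% ≈ 36.8%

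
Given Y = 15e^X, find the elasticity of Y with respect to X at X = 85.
Elasticity = 85

Elasticity = (dY/dX) · (X/Y)

dY/dX = 15·e^X
At X = 85: dY/dX = 15·e^85, Y = 15·e^85

Elasticity = (15·e^85) · (85 / (15·e^85)) = 85

Interpretation: for a small percentage change in X, the percentage change in Y is approximately 85.00 times as large.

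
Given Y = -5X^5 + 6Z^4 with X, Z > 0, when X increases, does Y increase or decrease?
Y decreases

Taking the partial derivative:
∂Y/∂X = -25X^4

∂Y/∂X = -25X^4 < 0 (assuming positive values)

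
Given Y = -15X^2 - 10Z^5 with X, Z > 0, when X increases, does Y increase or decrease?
Y decreases

Taking the partial derivative:
∂Y/∂X = -30X

∂Y/∂X = -30X < 0 (assuming positive values)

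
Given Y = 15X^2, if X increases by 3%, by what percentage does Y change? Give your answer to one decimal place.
6.1%

For Y = 15X^2:
If X → X(1 + 0.03)
Then Y → Y · (1 + 0.03)^2
     = Y · 1.0609

Percentage change = ((1 + 0.03)^2 − 1) × 100% ≈ 6.1%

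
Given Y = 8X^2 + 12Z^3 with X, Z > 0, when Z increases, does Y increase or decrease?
Y increases

Taking the partial derivative:
∂Y/∂Z = 36Z^2

∂Y/∂Z = 36Z^2 > 0 (assuming positive values)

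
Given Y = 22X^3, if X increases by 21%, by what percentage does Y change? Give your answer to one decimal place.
77.2%

For Y = 22X^3:
If X → X(1 + 0.21)
Then Y → Y · (1 + 0.21)^3
     ≈ Y · 1.7716

Percentage change = ((1 + 0.21)^3 − 1) × 100% ≈ 77.2%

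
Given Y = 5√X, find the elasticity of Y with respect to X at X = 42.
Elasticity = 1/2

Elasticity = (dY/dX) · (X/Y)

dY/dX = 5/(2·√X)
At X = 42: dY/dX = 5·√42/84, Y = 5·√42

Elasticity = (5·√42/84) · (42 / (5·√42)) = 1/2

Interpretation: for a small percentage change in X, the percentage change in Y is approximately 0.50 times as large.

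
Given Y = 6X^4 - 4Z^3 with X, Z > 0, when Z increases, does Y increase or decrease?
Y decreases

Taking the partial derivative:
∂Y/∂Z = -12Z^2

∂Y/∂Z = -12Z^2 < 0 (assuming positive values)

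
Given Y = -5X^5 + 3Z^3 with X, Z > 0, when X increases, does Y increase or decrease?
Y decreases

Taking the partial derivative:
∂Y/∂X = -25X^4

∂Y/∂X = -25X^4 < 0 (assuming positive values)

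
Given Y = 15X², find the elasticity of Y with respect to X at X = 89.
Elasticity = 2

Elasticity = (dY/dX) · (X/Y)

dY/dX = 30·X
At X = 89: dY/dX = 2670, Y = 118815

Elasticity = 2670 · (89 / 118815) = 2

Interpretation: for a small percentage change in X, the percentage change in Y is approximately 2.00 times as large.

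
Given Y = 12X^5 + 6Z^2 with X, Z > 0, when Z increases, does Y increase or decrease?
Y increases

Taking the partial derivative:
∂Y/∂Z = 12Z

∂Y/∂Z = 12Z > 0 (assuming positive values)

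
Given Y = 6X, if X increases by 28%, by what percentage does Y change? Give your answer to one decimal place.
28.0%

For Y = 6X:
If X → X(1 + 0.28)
Then Y → Y · (1 + 0.28)^1
     = Y · 1.2800

Percentage change = ((1 + 0.28)^1 − 1) × 100% = 28.0%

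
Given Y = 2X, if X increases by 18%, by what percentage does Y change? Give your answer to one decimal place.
18.0%

For Y = 2X:
If X → X(1 + 0.18)
Then Y → Y · (1 + 0.18)^1
     = Y · 1.1800

Percentage change = ((1 + 0.18)^1 − 1) × 100% = 18.0%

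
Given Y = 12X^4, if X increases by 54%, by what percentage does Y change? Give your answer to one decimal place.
462.4%

For Y = 12X^4:
If X → X(1 + 0.54)
Then Y → Y · (1 + 0.54)^4
     ≈ Y · 5.6245

Percentage change = ((1 + 0.54)^4 − 1) × 100% ≈ 462.4%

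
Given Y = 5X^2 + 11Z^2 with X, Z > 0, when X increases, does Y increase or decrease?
Y increases

Taking the partial derivative:
∂Y/∂X = 10X

∂Y/∂X = 10X > 0 (assuming positive values)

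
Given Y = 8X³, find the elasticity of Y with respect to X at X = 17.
Elasticity = 3

Elasticity = (dY/dX) · (X/Y)

dY/dX = 24·X²
At X = 17: dY/dX = 6936, Y = 39304

Elasticity = 6936 · (17 / 39304) = 3

Interpretation: for a small percentage change in X, the percentage change in Y is approximately 3.00 times as large.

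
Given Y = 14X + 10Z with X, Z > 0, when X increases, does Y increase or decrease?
Y increases

Taking the partial derivative:
∂Y/∂X = 14

∂Y/∂X = 14 > 0 (assuming positive values)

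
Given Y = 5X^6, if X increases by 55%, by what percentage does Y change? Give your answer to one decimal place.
1286.7%

For Y = 5X^6:
If X → X(1 + 0.55)
Then Y → Y · (1 + 0.55)^6
     ≈ Y · 13.8672

Percentage change = ((1 + 0.55)^6 − 1) × 100% ≈ 1286.7%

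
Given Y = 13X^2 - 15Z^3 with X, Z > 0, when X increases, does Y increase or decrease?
Y increases

Taking the partial derivative:
∂Y/∂X = 26X

∂Y/∂X = 26X > 0 (assuming positive values)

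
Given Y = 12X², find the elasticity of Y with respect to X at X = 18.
Elasticity = 2

Elasticity = (dY/dX) · (X/Y)

dY/dX = 24·X
At X = 18: dY/dX = 432, Y = 3888

Elasticity = 432 · (18 / 3888) = 2

Interpretation: for a small percentage change in X, the percentage change in Y is approximately 2.00 times as large.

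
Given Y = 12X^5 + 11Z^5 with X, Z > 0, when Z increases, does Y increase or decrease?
Y increases

Taking the partial derivative:
∂Y/∂Z = 55Z^4

∂Y/∂Z = 55Z^4 > 0 (assuming positive values)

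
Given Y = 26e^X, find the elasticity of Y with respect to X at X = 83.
Elasticity = 83

Elasticity = (dY/dX) · (X/Y)

dY/dX = 26·e^X
At X = 83: dY/dX = 26·e^83, Y = 26·e^83

Elasticity = (26·e^83) · (83 / (26·e^83)) = 83

Interpretation: for a small percentage change in X, the percentage change in Y is approximately 83.00 times as large.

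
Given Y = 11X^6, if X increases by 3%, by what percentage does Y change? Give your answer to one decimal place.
19.4%

For Y = 11X^6:
If X → X(1 + 0.03)
Then Y → Y · (1 + 0.03)^6
     ≈ Y · 1.1941

Percentage change = ((1 + 0.03)^6 − 1) × 100% ≈ 19.4%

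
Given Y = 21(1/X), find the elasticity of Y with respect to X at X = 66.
Elasticity = -1

Elasticity = (dY/dX) · (X/Y)

dY/dX = -21/X²
At X = 66: dY/dX = -7/1452, Y = 7/22

Elasticity = (-7/1452) · (66 / (7/22)) = -1

Interpretation: for a small percentage change in X, the percentage change in Y is approximately -1.00 times as large.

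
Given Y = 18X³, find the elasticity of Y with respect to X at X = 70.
Elasticity = 3

Elasticity = (dY/dX) · (X/Y)

dY/dX = 54·X²
At X = 70: dY/dX = 264600, Y = 6174000

Elasticity = 264600 · (70 / 6174000) = 3

Interpretation: for a small percentage change in X, the percentage change in Y is approximately 3.00 times as large.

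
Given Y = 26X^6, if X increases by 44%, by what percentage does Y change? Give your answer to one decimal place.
791.6%

For Y = 26X^6:
If X → X(1 + 0.44)
Then Y → Y · (1 + 0.44)^6
     ≈ Y · 8.9161

Percentage change = ((1 + 0.44)^6 − 1) × 100% ≈ 791.6%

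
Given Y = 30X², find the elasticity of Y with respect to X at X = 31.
Elasticity = 2

Elasticity = (dY/dX) · (X/Y)

dY/dX = 60·X
At X = 31: dY/dX = 1860, Y = 28830

Elasticity = 1860 · (31 / 28830) = 2

Interpretation: for a small percentage change in X, the percentage change in Y is approximately 2.00 times as large.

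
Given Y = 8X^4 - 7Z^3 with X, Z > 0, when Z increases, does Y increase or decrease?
Y decreases

Taking the partial derivative:
∂Y/∂Z = -21Z^2

∂Y/∂Z = -21Z^2 < 0 (assuming positive values)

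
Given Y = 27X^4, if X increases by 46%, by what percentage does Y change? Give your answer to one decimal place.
354.4%

For Y = 27X^4:
If X → X(1 + 0.46)
Then Y → Y · (1 + 0.46)^4
     ≈ Y · 4.5437

Percentage change = ((1 + 0.46)^4 − 1) × 100% ≈ 354.4%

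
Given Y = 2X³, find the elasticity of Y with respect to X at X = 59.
Elasticity = 3

Elasticity = (dY/dX) · (X/Y)

dY/dX = 6·X²
At X = 59: dY/dX = 20886, Y = 410758

Elasticity = 20886 · (59 / 410758) = 3

Interpretation: for a small percentage change in X, the percentage change in Y is approximately 3.00 times as large.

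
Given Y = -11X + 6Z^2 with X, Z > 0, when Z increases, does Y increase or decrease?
Y increases

Taking the partial derivative:
∂Y/∂Z = 12Z

∂Y/∂Z = 12Z > 0 (assuming positive values)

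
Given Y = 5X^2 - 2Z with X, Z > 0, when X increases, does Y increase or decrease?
Y increases

Taking the partial derivative:
∂Y/∂X = 10X

∂Y/∂X = 10X > 0 (assuming positive values)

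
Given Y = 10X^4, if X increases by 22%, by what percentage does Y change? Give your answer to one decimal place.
121.5%

For Y = 10X^4:
If X → X(1 + 0.22)
Then Y → Y · (1 + 0.22)^4
     ≈ Y · 2.2153

Percentage change = ((1 + 0.22)^4 − 1) × 100% ≈ 121.5%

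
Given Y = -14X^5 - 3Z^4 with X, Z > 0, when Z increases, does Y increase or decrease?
Y decreases

Taking the partial derivative:
∂Y/∂Z = -12Z^3

∂Y/∂Z = -12Z^3 < 0 (assuming positive values)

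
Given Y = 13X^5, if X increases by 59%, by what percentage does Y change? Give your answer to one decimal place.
916.2%

For Y = 13X^5:
If X → X(1 + 0.59)
Then Y → Y · (1 + 0.59)^5
     ≈ Y · 10.1622

Percentage change = ((1 + 0.59)^5 − 1) × 100% ≈ 916.2%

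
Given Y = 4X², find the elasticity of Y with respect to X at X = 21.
Elasticity = 2

Elasticity = (dY/dX) · (X/Y)

dY/dX = 8·X
At X = 21: dY/dX = 168, Y = 1764

Elasticity = 168 · (21 / 1764) = 2

Interpretation: for a small percentage change in X, the percentage change in Y is approximately 2.00 times as large.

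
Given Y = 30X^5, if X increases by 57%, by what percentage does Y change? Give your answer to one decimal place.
853.9%

For Y = 30X^5:
If X → X(1 + 0.57)
Then Y → Y · (1 + 0.57)^5
     ≈ Y · 9.5389

Percentage change = ((1 + 0.57)^5 − 1) × 100% ≈ 853.9%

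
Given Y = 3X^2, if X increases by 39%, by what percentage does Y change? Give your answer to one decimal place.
93.2%

For Y = 3X^2:
If X → X(1 + 0.39)
Then Y → Y · (1 + 0.39)^2
     = Y · 1.9321

Percentage change = ((1 + 0.39)^2 − 1) × 100% ≈ 93.2%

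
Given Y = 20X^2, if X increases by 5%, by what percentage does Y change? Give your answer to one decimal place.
10.3%

For Y = 20X^2:
If X → X(1 + 0.05)
Then Y → Y · (1 + 0.05)^2
     = Y · 1.1025

Percentage change = ((1 + 0.05)^2 − 1) × 100% ≈ 10.3%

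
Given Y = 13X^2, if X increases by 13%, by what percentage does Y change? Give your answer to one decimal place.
27.7%

For Y = 13X^2:
If X → X(1 + 0.13)
Then Y → Y · (1 + 0.13)^2
     = Y · 1.2769

Percentage change = ((1 + 0.13)^2 − 1) × 100% ≈ 27.7%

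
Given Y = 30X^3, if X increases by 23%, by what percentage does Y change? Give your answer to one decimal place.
86.1%

For Y = 30X^3:
If X → X(1 + 0.23)
Then Y → Y · (1 + 0.23)^3
     ≈ Y · 1.8609

Percentage change = ((1 + 0.23)^3 − 1) × 100% ≈ 86.1%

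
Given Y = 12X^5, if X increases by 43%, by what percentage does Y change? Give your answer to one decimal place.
498.0%

For Y = 12X^5:
If X → X(1 + 0.43)
Then Y → Y · (1 + 0.43)^5
     ≈ Y · 5.9797

Percentage change = ((1 + 0.43)^5 − 1) × 100% ≈ 498.0%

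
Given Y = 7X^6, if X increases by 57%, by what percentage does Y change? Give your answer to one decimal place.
1397.6%

For Y = 7X^6:
If X → X(1 + 0.57)
Then Y → Y · (1 + 0.57)^6
     ≈ Y · 14.9761

Percentage change = ((1 + 0.57)^6 − 1) × 100% ≈ 1397.6%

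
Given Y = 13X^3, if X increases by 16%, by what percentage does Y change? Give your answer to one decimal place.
56.1%

For Y = 13X^3:
If X → X(1 + 0.16)
Then Y → Y · (1 + 0.16)^3
     ≈ Y · 1.5609

Percentage change = ((1 + 0.16)^3 − 1) × 100% ≈ 56.1%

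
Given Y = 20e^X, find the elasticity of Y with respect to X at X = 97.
Elasticity = 97

Elasticity = (dY/dX) · (X/Y)

dY/dX = 20·e^X
At X = 97: dY/dX = 20·e^97, Y = 20·e^97

Elasticity = (20·e^97) · (97 / (20·e^97)) = 97

Interpretation: for a small percentage change in X, the percentage change in Y is approximately 97.00 times as large.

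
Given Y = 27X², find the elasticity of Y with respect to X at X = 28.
Elasticity = 2

Elasticity = (dY/dX) · (X/Y)

dY/dX = 54·X
At X = 28: dY/dX = 1512, Y = 21168

Elasticity = 1512 · (28 / 21168) = 2

Interpretation: for a small percentage change in X, the percentage change in Y is approximately 2.00 times as large.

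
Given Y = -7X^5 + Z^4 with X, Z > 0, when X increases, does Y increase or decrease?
Y decreases

Taking the partial derivative:
∂Y/∂X = -35X^4

∂Y/∂X = -35X^4 < 0 (assuming positive values)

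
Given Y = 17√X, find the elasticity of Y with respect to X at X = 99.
Elasticity = 1/2

Elasticity = (dY/dX) · (X/Y)

dY/dX = 17/(2·√X)
At X = 99: dY/dX = 17·√11/66, Y = 51·√11

Elasticity = (17·√11/66) · (99 / (51·√11)) = 1/2

Interpretation: for a small percentage change in X, the percentage change in Y is approximately 0.50 times as large.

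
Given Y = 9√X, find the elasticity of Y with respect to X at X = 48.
Elasticity = 1/2

Elasticity = (dY/dX) · (X/Y)

dY/dX = 9/(2·√X)
At X = 48: dY/dX = 3·√3/8, Y = 36·√3

Elasticity = (3·√3/8) · (48 / (36·√3)) = 1/2

Interpretation: for a small percentage change in X, the percentage change in Y is approximately 0.50 times as large.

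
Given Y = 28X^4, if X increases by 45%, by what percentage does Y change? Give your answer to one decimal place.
342.1%

For Y = 28X^4:
If X → X(1 + 0.45)
Then Y → Y · (1 + 0.45)^4
     ≈ Y · 4.4205

Percentage change = ((1 + 0.45)^4 − 1) × 100% ≈ 342.1%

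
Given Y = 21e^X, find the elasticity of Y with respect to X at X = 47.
Elasticity = 47

Elasticity = (dY/dX) · (X/Y)

dY/dX = 21·e^X
At X = 47: dY/dX = 21·e^47, Y = 21·e^47

Elasticity = (21·e^47) · (47 / (21·e^47)) = 47

Interpretation: for a small percentage change in X, the percentage change in Y is approximately 47.00 times as large.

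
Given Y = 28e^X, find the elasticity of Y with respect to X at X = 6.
Elasticity = 6

Elasticity = (dY/dX) · (X/Y)

dY/dX = 28·e^X
At X = 6: dY/dX = 28·e^6, Y = 28·e^6

Elasticity = (28·e^6) · (6 / (28·e^6)) = 6

Interpretation: for a small percentage change in X, the percentage change in Y is approximately 6.00 times as large.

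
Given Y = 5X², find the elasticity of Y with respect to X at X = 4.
Elasticity = 2

Elasticity = (dY/dX) · (X/Y)

dY/dX = 10·X
At X = 4: dY/dX = 40, Y = 80

Elasticity = 40 · (4 / 80) = 2

Interpretation: for a small percentage change in X, the percentage change in Y is approximately 2.00 times as large.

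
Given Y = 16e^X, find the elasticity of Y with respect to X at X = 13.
Elasticity = 13

Elasticity = (dY/dX) · (X/Y)

dY/dX = 16·e^X
At X = 13: dY/dX = 16·e^13, Y = 16·e^13

Elasticity = (16·e^13) · (13 / (16·e^13)) = 13

Interpretation: for a small percentage change in X, the percentage change in Y is approximately 13.00 times as large.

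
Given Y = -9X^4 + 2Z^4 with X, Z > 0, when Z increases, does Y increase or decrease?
Y increases

Taking the partial derivative:
∂Y/∂Z = 8Z^3

∂Y/∂Z = 8Z^3 > 0 (assuming positive values)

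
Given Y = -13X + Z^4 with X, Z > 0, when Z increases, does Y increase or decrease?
Y increases

Taking the partial derivative:
∂Y/∂Z = 4Z^3

∂Y/∂Z = 4Z^3 > 0 (assuming positive values)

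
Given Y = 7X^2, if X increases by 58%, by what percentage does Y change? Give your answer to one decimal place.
149.6%

For Y = 7X^2:
If X → X(1 + 0.58)
Then Y → Y · (1 + 0.58)^2
     = Y · 2.4964

Percentage change = ((1 + 0.58)^2 − 1) × 100% ≈ 149.6%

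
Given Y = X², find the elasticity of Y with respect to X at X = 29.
Elasticity = 2

Elasticity = (dY/dX) · (X/Y)

dY/dX = 2·X
At X = 29: dY/dX = 58, Y = 841

Elasticity = 58 · (29 / 841) = 2

Interpretation: for a small percentage change in X, the percentage change in Y is approximately 2.00 times as large.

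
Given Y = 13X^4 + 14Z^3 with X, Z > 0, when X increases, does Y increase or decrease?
Y increases

Taking the partial derivative:
∂Y/∂X = 52X^3

∂Y/∂X = 52X^3 > 0 (assuming positive values)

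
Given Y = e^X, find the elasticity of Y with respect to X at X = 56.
Elasticity = 56

Elasticity = (dY/dX) · (X/Y)

dY/dX = e^X
At X = 56: dY/dX = e^56, Y = e^56

Elasticity = (e^56) · (56 / (e^56)) = 56

Interpretation: for a small percentage change in X, the percentage change in Y is approximately 56.00 times as large.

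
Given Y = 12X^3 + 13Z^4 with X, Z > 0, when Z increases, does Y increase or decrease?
Y increases

Taking the partial derivative:
∂Y/∂Z = 52Z^3

∂Y/∂Z = 52Z^3 > 0 (assuming positive values)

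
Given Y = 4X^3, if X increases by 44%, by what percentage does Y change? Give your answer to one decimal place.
198.6%

For Y = 4X^3:
If X → X(1 + 0.44)
Then Y → Y · (1 + 0.44)^3
     ≈ Y · 2.9860

Percentage change = ((1 + 0.44)^3 − 1) × 100% ≈ 198.6%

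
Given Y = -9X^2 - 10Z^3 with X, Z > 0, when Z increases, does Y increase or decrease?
Y decreases

Taking the partial derivative:
∂Y/∂Z = -30Z^2

∂Y/∂Z = -30Z^2 < 0 (assuming positive values)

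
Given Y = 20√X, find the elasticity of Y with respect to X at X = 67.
Elasticity = 1/2

Elasticity = (dY/dX) · (X/Y)

dY/dX = 10/√X
At X = 67: dY/dX = 10·√67/67, Y = 20·√67

Elasticity = (10·√67/67) · (67 / (20·√67)) = 1/2

Interpretation: for a small percentage change in X, the percentage change in Y is approximately 0.50 times as large.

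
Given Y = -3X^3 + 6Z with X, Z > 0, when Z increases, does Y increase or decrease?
Y increases

Taking the partial derivative:
∂Y/∂Z = 6

∂Y/∂Z = 6 > 0 (assuming positive values)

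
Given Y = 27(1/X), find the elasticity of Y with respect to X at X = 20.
Elasticity = -1

Elasticity = (dY/dX) · (X/Y)

dY/dX = -27/X²
At X = 20: dY/dX = -27/400, Y = 27/20

Elasticity = (-27/400) · (20 / (27/20)) = -1

Interpretation: for a small percentage change in X, the percentage change in Y is approximately -1.00 times as large.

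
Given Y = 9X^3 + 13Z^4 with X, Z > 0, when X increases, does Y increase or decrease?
Y increases

Taking the partial derivative:
∂Y/∂X = 27X^2

∂Y/∂X = 27X^2 > 0 (assuming positive values)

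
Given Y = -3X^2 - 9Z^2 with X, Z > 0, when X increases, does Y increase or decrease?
Y decreases

Taking the partial derivative:
∂Y/∂X = -6X

∂Y/∂X = -6X < 0 (assuming positive values)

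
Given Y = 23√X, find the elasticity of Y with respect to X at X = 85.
Elasticity = 1/2

Elasticity = (dY/dX) · (X/Y)

dY/dX = 23/(2·√X)
At X = 85: dY/dX = 23·√85/170, Y = 23·√85

Elasticity = (23·√85/170) · (85 / (23·√85)) = 1/2

Interpretation: for a small percentage change in X, the percentage change in Y is approximately 0.50 times as large.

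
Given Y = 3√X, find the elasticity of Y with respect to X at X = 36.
Elasticity = 1/2

Elasticity = (dY/dX) · (X/Y)

dY/dX = 3/(2·√X)
At X = 36: dY/dX = 1/4, Y = 18

Elasticity = (1/4) · (36 / 18) = 1/2

Interpretation: for a small percentage change in X, the percentage change in Y is approximately 0.50 times as large.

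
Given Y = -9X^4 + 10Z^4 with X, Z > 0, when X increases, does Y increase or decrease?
Y decreases

Taking the partial derivative:
∂Y/∂X = -36X^3

∂Y/∂X = -36X^3 < 0 (assuming positive values)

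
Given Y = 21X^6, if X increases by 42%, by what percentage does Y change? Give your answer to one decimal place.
719.8%

For Y = 21X^6:
If X → X(1 + 0.42)
Then Y → Y · (1 + 0.42)^6
     ≈ Y · 8.1984

Percentage change = ((1 + 0.42)^6 − 1) × 100% ≈ 719.8%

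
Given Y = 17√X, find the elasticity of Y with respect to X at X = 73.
Elasticity = 1/2

Elasticity = (dY/dX) · (X/Y)

dY/dX = 17/(2·√X)
At X = 73: dY/dX = 17·√73/146, Y = 17·√73

Elasticity = (17·√73/146) · (73 / (17·√73)) = 1/2

Interpretation: for a small percentage change in X, the percentage change in Y is approximately 0.50 times as large.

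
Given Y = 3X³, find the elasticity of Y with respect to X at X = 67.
Elasticity = 3

Elasticity = (dY/dX) · (X/Y)

dY/dX = 9·X²
At X = 67: dY/dX = 40401, Y = 902289

Elasticity = 40401 · (67 / 902289) = 3

Interpretation: for a small percentage change in X, the percentage change in Y is approximately 3.00 times as large.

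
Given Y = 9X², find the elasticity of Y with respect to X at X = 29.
Elasticity = 2

Elasticity = (dY/dX) · (X/Y)

dY/dX = 18·X
At X = 29: dY/dX = 522, Y = 7569

Elasticity = 522 · (29 / 7569) = 2

Interpretation: for a small percentage change in X, the percentage change in Y is approximately 2.00 times as large.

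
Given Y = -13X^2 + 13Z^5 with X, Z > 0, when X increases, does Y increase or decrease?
Y decreases

Taking the partial derivative:
∂Y/∂X = -26X

∂Y/∂X = -26X < 0 (assuming positive values)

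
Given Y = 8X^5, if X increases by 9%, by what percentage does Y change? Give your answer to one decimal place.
53.9%

For Y = 8X^5:
If X → X(1 + 0.09)
Then Y → Y · (1 + 0.09)^5
     ≈ Y · 1.5386

Percentage change = ((1 + 0.09)^5 − 1) × 100% ≈ 53.9%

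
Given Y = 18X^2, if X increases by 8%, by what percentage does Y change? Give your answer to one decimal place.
16.6%

For Y = 18X^2:
If X → X(1 + 0.08)
Then Y → Y · (1 + 0.08)^2
     = Y · 1.1664

Percentage change = ((1 + 0.08)^2 − 1) × 100% ≈ 16.6%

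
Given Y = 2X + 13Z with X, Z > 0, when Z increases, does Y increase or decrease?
Y increases

Taking the partial derivative:
∂Y/∂Z = 13

∂Y/∂Z = 13 > 0 (assuming positive values)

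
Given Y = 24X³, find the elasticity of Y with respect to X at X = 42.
Elasticity = 3

Elasticity = (dY/dX) · (X/Y)

dY/dX = 72·X²
At X = 42: dY/dX = 127008, Y = 1778112

Elasticity = 127008 · (42 / 1778112) = 3

Interpretation: for a small percentage change in X, the percentage change in Y is approximately 3.00 times as large.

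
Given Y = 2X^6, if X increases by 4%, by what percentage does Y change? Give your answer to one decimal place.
26.5%

For Y = 2X^6:
If X → X(1 + 0.04)
Then Y → Y · (1 + 0.04)^6
     ≈ Y · 1.2653

Percentage change = ((1 + 0.04)^6 − 1) × 100% ≈ 26.5%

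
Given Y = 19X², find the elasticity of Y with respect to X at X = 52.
Elasticity = 2

Elasticity = (dY/dX) · (X/Y)

dY/dX = 38·X
At X = 52: dY/dX = 1976, Y = 51376

Elasticity = 1976 · (52 / 51376) = 2

Interpretation: for a small percentage change in X, the percentage change in Y is approximately 2.00 times as large.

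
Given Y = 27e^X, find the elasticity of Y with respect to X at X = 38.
Elasticity = 38

Elasticity = (dY/dX) · (X/Y)

dY/dX = 27·e^X
At X = 38: dY/dX = 27·e^38, Y = 27·e^38

Elasticity = (27·e^38) · (38 / (27·e^38)) = 38

Interpretation: for a small percentage change in X, the percentage change in Y is approximately 38.00 times as large.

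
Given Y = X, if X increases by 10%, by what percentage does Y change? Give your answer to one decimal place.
10.0%

For Y = X:
If X → X(1 + 0.1)
Then Y → Y · (1 + 0.1)^1
     = Y · 1.1000

Percentage change = ((1 + 0.1)^1 − 1) × 100% = 10.0%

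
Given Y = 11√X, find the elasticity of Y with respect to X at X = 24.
Elasticity = 1/2

Elasticity = (dY/dX) · (X/Y)

dY/dX = 11/(2·√X)
At X = 24: dY/dX = 11·√6/24, Y = 22·√6

Elasticity = (11·√6/24) · (24 / (22·√6)) = 1/2

Interpretation: for a small percentage change in X, the percentage change in Y is approximately 0.50 times as large.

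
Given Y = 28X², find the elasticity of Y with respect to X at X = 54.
Elasticity = 2

Elasticity = (dY/dX) · (X/Y)

dY/dX = 56·X
At X = 54: dY/dX = 3024, Y = 81648

Elasticity = 3024 · (54 / 81648) = 2

Interpretation: for a small percentage change in X, the percentage change in Y is approximately 2.00 times as large.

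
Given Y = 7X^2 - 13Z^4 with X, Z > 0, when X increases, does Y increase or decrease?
Y increases

Taking the partial derivative:
∂Y/∂X = 14X

∂Y/∂X = 14X > 0 (assuming positive values)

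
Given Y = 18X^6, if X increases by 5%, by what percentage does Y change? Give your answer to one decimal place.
34.0%

For Y = 18X^6:
If X → X(1 + 0.05)
Then Y → Y · (1 + 0.05)^6
     ≈ Y · 1.3401

Percentage change = ((1 + 0.05)^6 − 1) × 100% ≈ 34.0%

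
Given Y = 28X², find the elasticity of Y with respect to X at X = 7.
Elasticity = 2

Elasticity = (dY/dX) · (X/Y)

dY/dX = 56·X
At X = 7: dY/dX = 392, Y = 1372

Elasticity = 392 · (7 / 1372) = 2

Interpretation: for a small percentage change in X, the percentage change in Y is approximately 2.00 times as large.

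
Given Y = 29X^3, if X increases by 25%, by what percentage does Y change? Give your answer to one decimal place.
95.3%

For Y = 29X^3:
If X → X(1 + 0.25)
Then Y → Y · (1 + 0.25)^3
     ≈ Y · 1.9531

Percentage change = ((1 + 0.25)^3 − 1) × 100% ≈ 95.3%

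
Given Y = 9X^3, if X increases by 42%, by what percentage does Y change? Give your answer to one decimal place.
186.3%

For Y = 9X^3:
If X → X(1 + 0.42)
Then Y → Y · (1 + 0.42)^3
     ≈ Y · 2.8633

Percentage change = ((1 + 0.42)^3 − 1) × 100% ≈ 186.3%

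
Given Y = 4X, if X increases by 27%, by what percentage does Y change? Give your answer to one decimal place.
27.0%

For Y = 4X:
If X → X(1 + 0.27)
Then Y → Y · (1 + 0.27)^1
     = Y · 1.2700

Percentage change = ((1 + 0.27)^1 − 1) × 100% = 27.0%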